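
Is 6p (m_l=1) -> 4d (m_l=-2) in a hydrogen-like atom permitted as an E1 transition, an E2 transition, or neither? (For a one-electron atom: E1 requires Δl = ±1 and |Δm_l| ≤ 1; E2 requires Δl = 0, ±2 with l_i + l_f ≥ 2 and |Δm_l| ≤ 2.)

Δl = 2 − 1 = +1; l_i + l_f = 3.
Δm_l = -3.
E1 (Δl = ±1, |Δm_l| ≤ 1): not satisfied.
E2 (Δl = 0,±2, l_i+l_f ≥ 2, |Δm_l| ≤ 2): not satisfied.

neither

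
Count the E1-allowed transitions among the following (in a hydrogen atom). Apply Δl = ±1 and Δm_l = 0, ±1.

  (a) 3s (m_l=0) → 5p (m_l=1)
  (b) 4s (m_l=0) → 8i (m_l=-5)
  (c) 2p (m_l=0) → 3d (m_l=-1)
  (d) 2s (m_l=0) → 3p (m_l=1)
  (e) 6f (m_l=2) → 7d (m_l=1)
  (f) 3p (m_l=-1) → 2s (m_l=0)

(a) allowed
(b) forbidden — Δl = +6 (E1 requires Δl = ±1); Δm_l = -5 (E1 requires Δm_l = 0, ±1)
(c) allowed
(d) allowed
(e) allowed
(f) allowed
Total allowed: 5 of 6.

5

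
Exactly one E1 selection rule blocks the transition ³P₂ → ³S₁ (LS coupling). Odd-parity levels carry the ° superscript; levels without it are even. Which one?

parity

Initial level: S=1, L=1, J=2, parity even. Final level: S=1, L=0, J=1, parity even.
Parity must change: even → even — fails.
ΔS = 0: S: 1 → 1 — ok.
ΔL = 0, ±1 (not L=0↔0): L: 1 → 0, ΔL = -1 — ok.
ΔJ = 0, ±1 (not J=0↔0): J: 2 → 1, ΔJ = -1 — ok.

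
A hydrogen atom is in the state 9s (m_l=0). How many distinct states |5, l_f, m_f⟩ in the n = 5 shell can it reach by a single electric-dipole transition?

3

E1 requires Δl = ±1, so l_f ∈ {-1, 1}; with 0 ≤ l_f ≤ n_f−1 = 4, the allowed l_f values are {1}.
For l_f = 1: m_f ∈ {m_i−1, m_i, m_i+1} ∩ [−1, 1] = {-1, 0, 1} → 3 states.
Total: 3.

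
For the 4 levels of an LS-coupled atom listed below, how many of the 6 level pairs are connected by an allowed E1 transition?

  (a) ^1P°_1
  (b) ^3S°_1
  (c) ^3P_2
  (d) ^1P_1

2

(a)–(b): forbidden (parity, ΔS).
(a)–(c): forbidden (ΔS).
(a)–(d): allowed.
(b)–(c): allowed.
(b)–(d): forbidden (ΔS).
(c)–(d): forbidden (parity, ΔS).
Allowed pairs: 2 of 6.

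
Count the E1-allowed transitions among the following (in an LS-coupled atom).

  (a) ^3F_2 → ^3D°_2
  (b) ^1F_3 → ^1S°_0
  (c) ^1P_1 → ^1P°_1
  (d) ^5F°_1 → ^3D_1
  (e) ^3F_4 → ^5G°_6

2

(a) allowed
(b) forbidden (ΔL, ΔJ fail)
(c) allowed
(d) forbidden (ΔS fails)
(e) forbidden (ΔS, ΔJ fail)
Total allowed: 2 of 5.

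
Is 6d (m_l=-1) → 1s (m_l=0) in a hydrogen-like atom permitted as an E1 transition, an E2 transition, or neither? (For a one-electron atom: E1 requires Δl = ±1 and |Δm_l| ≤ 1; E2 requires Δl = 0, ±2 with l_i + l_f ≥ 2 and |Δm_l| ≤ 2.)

E2

Δl = 0 − 2 = -2; l_i + l_f = 2.
Δm_l = +1.
E1 (Δl = ±1, |Δm_l| ≤ 1): not satisfied.
E2 (Δl = 0,±2, l_i+l_f ≥ 2, |Δm_l| ≤ 2): satisfied.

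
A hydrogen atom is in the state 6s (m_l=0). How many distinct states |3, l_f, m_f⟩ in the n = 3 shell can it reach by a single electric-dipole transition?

3

E1 requires Δl = ±1, so l_f ∈ {-1, 1}; with 0 ≤ l_f ≤ n_f−1 = 2, the allowed l_f values are {1}.
For l_f = 1: m_f ∈ {m_i−1, m_i, m_i+1} ∩ [−1, 1] = {-1, 0, 1} → 3 states.
Total: 3.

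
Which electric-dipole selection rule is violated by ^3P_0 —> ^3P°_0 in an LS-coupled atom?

Initial level: S=1, L=1, J=0, parity even. Final level: S=1, L=1, J=0, parity odd.
Parity must change: even → odd — ✓.
ΔS = 0: S: 1 → 1 — ✓.
ΔL = 0, ±1 (not L=0↔0): L: 1 → 1, ΔL = +0 — ✓.
ΔJ = 0, ±1 (not J=0↔0): J: 0 → 0, ΔJ = +0 — ✗.

the J=0 ↔ J=0 exclusion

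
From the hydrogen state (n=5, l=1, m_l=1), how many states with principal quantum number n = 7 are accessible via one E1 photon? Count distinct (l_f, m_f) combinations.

E1 requires Δl = ±1, so l_f ∈ {0, 2}; with 0 ≤ l_f ≤ n_f−1 = 6, the allowed l_f values are {0, 2}.
For l_f = 0: m_f ∈ {m_i−1, m_i, m_i+1} ∩ [−0, 0] = {0} → 1 state.
For l_f = 2: m_f ∈ {m_i−1, m_i, m_i+1} ∩ [−2, 2] = {0, 1, 2} → 3 states.
Total: 4.

4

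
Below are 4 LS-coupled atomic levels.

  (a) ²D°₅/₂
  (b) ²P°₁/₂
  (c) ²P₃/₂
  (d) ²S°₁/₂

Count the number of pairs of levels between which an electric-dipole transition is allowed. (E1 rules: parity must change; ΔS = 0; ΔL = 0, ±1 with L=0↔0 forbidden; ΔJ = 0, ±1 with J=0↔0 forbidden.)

3

(a)–(b): forbidden (parity, ΔJ).
(a)–(c): allowed.
(a)–(d): forbidden (parity, ΔL, ΔJ).
(b)–(c): allowed.
(b)–(d): forbidden (parity).
(c)–(d): allowed.
Allowed pairs: 3 of 6.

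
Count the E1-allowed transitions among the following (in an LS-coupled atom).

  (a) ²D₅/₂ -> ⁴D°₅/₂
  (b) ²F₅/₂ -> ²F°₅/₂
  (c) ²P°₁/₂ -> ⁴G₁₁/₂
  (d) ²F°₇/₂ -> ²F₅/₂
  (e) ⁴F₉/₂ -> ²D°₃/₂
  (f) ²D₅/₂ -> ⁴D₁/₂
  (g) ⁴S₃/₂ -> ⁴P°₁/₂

3

(a) forbidden (ΔS fails)
(b) allowed
(c) forbidden (ΔS, ΔL, ΔJ fail)
(d) allowed
(e) forbidden (ΔS, ΔJ fail)
(f) forbidden (parity, ΔS, ΔJ fail)
(g) allowed
Total allowed: 3 of 7.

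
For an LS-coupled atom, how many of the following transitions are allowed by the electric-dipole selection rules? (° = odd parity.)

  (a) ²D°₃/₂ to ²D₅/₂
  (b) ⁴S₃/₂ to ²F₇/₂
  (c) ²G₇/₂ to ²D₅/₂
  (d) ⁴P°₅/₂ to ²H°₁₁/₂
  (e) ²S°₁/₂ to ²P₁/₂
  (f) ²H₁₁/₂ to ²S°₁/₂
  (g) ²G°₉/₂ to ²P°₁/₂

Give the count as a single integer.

2

(a) allowed
(b) forbidden (parity, ΔS, ΔL, ΔJ fail)
(c) forbidden (parity, ΔL fail)
(d) forbidden (parity, ΔS, ΔL, ΔJ fail)
(e) allowed
(f) forbidden (ΔL, ΔJ fail)
(g) forbidden (parity, ΔL, ΔJ fail)
Total allowed: 2 of 7.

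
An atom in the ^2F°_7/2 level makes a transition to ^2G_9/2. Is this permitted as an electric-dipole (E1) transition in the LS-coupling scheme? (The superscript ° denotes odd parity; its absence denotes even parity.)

Parity must change: odd → even — ✓.
ΔS = 0: S: 1/2 → 1/2 — ✓.
ΔL = 0, ±1 (not L=0↔0): L: 3 → 4, ΔL = +1 — ✓.
ΔJ = 0, ±1 (not J=0↔0): J: 7/2 → 9/2, ΔJ = +1 — ✓.
All four E1 rules are satisfied.

allowed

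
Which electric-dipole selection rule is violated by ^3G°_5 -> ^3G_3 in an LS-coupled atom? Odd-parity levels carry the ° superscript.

ΔL = 0, ±1 (not L=0↔0): L: 4 → 4, ΔL = +0 — satisfied.
ΔS = 0: S: 1 → 1 — satisfied.
ΔJ = 0, ±1 (not J=0↔0): J: 5 → 3, ΔJ = -2 — violated.
Parity must change: odd → even — satisfied.

the ΔJ = 0, ±1 rule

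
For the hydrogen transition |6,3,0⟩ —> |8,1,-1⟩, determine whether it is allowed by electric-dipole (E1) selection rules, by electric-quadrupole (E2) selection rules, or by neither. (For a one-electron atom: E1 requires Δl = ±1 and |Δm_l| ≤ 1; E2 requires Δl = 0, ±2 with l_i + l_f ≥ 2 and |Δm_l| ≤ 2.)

Δl = 1 − 3 = -2; l_i + l_f = 4.
Δm_l = -1.
E1 (Δl = ±1, |Δm_l| ≤ 1): not satisfied.
E2 (Δl = 0,±2, l_i+l_f ≥ 2, |Δm_l| ≤ 2): satisfied.

E2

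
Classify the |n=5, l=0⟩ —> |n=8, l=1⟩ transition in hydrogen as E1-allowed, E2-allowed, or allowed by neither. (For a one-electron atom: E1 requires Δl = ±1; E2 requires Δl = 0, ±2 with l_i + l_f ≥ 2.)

E1

Δl = 1 − 0 = +1; l_i + l_f = 1.
E1 (Δl = ±1): satisfied.
E2 (Δl = 0,±2, l_i+l_f ≥ 2): not satisfied.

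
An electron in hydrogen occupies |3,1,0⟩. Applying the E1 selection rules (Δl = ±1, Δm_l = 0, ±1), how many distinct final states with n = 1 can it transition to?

1

E1 requires Δl = ±1, so l_f ∈ {0, 2}; with 0 ≤ l_f ≤ n_f−1 = 0, the allowed l_f values are {0}.
For l_f = 0: m_f ∈ {m_i−1, m_i, m_i+1} ∩ [−0, 0] = {0} → 1 state.
Total: 1.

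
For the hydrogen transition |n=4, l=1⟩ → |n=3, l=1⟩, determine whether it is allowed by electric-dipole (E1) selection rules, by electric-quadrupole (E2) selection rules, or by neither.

Δl = 1 − 1 = +0; l_i + l_f = 2.
E1 (Δl = ±1): not satisfied.
E2 (Δl = 0,±2, l_i+l_f ≥ 2): satisfied.

E2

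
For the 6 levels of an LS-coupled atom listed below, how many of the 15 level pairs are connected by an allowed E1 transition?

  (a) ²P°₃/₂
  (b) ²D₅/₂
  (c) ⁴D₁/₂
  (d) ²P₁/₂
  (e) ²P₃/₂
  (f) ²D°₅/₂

5

(a)–(b): allowed.
(a)–(c): forbidden (ΔS).
(a)–(d): allowed.
(a)–(e): allowed.
(a)–(f): forbidden (parity).
(b)–(c): forbidden (parity, ΔS, ΔJ).
(b)–(d): forbidden (parity, ΔJ).
(b)–(e): forbidden (parity).
(b)–(f): allowed.
(c)–(d): forbidden (parity, ΔS).
(c)–(e): forbidden (parity, ΔS).
(c)–(f): forbidden (ΔS, ΔJ).
(d)–(e): forbidden (parity).
(d)–(f): forbidden (ΔJ).
(e)–(f): allowed.
Allowed pairs: 5 of 15.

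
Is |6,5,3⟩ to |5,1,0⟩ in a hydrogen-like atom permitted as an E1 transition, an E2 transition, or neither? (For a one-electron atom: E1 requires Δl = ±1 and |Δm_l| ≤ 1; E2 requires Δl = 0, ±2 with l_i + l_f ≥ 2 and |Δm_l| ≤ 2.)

Δl = 1 − 5 = -4; l_i + l_f = 6.
Δm_l = -3.
E1 (Δl = ±1, |Δm_l| ≤ 1): not satisfied.
E2 (Δl = 0,±2, l_i+l_f ≥ 2, |Δm_l| ≤ 2): not satisfied.

neither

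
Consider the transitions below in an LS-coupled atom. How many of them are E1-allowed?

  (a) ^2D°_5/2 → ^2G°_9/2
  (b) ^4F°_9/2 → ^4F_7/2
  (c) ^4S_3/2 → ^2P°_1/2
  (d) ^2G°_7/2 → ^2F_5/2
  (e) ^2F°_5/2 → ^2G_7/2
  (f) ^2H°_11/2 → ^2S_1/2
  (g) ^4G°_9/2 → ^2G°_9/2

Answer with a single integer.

3

(a) forbidden (parity, ΔL, ΔJ fail)
(b) allowed
(c) forbidden (ΔS fails)
(d) allowed
(e) allowed
(f) forbidden (ΔL, ΔJ fail)
(g) forbidden (parity, ΔS fail)
Total allowed: 3 of 7.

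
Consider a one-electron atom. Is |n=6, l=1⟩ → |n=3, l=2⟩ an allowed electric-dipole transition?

Δl = 2 − 1 = +1; the E1 rule Δl = ±1 is passes.
All E1 selection rules are satisfied.

allowed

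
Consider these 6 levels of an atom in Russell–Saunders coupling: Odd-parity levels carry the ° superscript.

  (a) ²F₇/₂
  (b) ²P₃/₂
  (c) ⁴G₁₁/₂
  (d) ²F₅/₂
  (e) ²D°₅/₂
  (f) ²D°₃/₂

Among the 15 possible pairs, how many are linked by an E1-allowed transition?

(a)–(b): forbidden (parity, ΔL, ΔJ).
(a)–(c): forbidden (parity, ΔS, ΔJ).
(a)–(d): forbidden (parity).
(a)–(e): allowed.
(a)–(f): forbidden (ΔJ).
(b)–(c): forbidden (parity, ΔS, ΔL, ΔJ).
(b)–(d): forbidden (parity, ΔL).
(b)–(e): allowed.
(b)–(f): allowed.
(c)–(d): forbidden (parity, ΔS, ΔJ).
(c)–(e): forbidden (ΔS, ΔL, ΔJ).
(c)–(f): forbidden (ΔS, ΔL, ΔJ).
(d)–(e): allowed.
(d)–(f): allowed.
(e)–(f): forbidden (parity).
Allowed pairs: 5 of 15.

5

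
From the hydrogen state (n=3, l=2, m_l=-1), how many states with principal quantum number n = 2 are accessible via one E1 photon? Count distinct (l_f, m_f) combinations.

E1 requires Δl = ±1, so l_f ∈ {1, 3}; with 0 ≤ l_f ≤ n_f−1 = 1, the allowed l_f values are {1}.
For l_f = 1: m_f ∈ {m_i−1, m_i, m_i+1} ∩ [−1, 1] = {-1, 0} → 2 states.
Total: 2.

2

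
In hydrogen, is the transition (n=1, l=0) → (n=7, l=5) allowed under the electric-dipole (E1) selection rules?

forbidden

Δl = 5 − 0 = +5; the E1 rule Δl = ±1 is violated.
The transition is electric-dipole forbidden.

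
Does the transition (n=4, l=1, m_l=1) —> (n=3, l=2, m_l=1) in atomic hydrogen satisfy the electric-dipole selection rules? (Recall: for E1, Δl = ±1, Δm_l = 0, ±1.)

Δl = 2 − 1 = +1; the E1 rule Δl = ±1 is satisfied.
Δm_l = 1 − (1) = +0. E1 requires Δm_l = 0, ±1: satisfied.
All E1 selection rules are satisfied.

allowed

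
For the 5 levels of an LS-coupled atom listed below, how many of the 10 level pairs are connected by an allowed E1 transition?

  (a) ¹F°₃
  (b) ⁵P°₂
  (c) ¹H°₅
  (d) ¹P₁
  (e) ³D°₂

(a)–(b): forbidden (parity, ΔS, ΔL).
(a)–(c): forbidden (parity, ΔL, ΔJ).
(a)–(d): forbidden (ΔL, ΔJ).
(a)–(e): forbidden (parity, ΔS).
(b)–(c): forbidden (parity, ΔS, ΔL, ΔJ).
(b)–(d): forbidden (ΔS).
(b)–(e): forbidden (parity, ΔS).
(c)–(d): forbidden (ΔL, ΔJ).
(c)–(e): forbidden (parity, ΔS, ΔL, ΔJ).
(d)–(e): forbidden (ΔS).
Allowed pairs: 0 of 10.

0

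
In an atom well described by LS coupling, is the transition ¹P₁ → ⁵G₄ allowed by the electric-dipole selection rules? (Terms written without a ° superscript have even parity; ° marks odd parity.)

forbidden

Reading off the term symbols: S 0→2, L 1→4, J 1→4, parity even→even.
Parity must change: even → even — ✗.
ΔS = 0: S: 0 → 2 — ✗.
ΔL = 0, ±1 (not L=0↔0): L: 1 → 4, ΔL = +3 — ✗.
ΔJ = 0, ±1 (not J=0↔0): J: 1 → 4, ΔJ = +3 — ✗.
Rule(s) violated: parity, ΔS, ΔL, ΔJ.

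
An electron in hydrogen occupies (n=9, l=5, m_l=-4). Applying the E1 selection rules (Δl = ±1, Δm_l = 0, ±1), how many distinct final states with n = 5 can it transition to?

2

E1 requires Δl = ±1, so l_f ∈ {4, 6}; with 0 ≤ l_f ≤ n_f−1 = 4, the allowed l_f values are {4}.
For l_f = 4: m_f ∈ {m_i−1, m_i, m_i+1} ∩ [−4, 4] = {-4, -3} → 2 states.
Total: 2.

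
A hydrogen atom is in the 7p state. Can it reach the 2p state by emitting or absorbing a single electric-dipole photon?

Initial l = 1, final l = 1, so Δl = +0. E1 requires Δl = ±1: ✗.
The transition is electric-dipole forbidden.

forbidden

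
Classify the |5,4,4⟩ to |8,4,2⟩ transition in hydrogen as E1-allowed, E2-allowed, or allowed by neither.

E2

Δl = 4 − 4 = +0; l_i + l_f = 8.
Δm_l = -2.
E1 (Δl = ±1, |Δm_l| ≤ 1): not satisfied.
E2 (Δl = 0,±2, l_i+l_f ≥ 2, |Δm_l| ≤ 2): satisfied.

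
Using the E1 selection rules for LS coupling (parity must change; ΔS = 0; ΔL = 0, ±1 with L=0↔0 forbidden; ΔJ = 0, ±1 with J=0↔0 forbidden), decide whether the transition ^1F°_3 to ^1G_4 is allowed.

allowed

Initial level: S=0, L=3, J=3, parity odd. Final level: S=0, L=4, J=4, parity even.
ΔJ = 0, ±1 (not J=0↔0): J: 3 → 4, ΔJ = +1 — satisfied.
ΔS = 0: S: 0 → 0 — satisfied.
Parity must change: odd → even — satisfied.
ΔL = 0, ±1 (not L=0↔0): L: 3 → 4, ΔL = +1 — satisfied.
All four E1 rules are satisfied.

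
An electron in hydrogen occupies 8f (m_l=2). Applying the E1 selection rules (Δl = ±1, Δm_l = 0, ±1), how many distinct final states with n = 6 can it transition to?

5

E1 requires Δl = ±1, so l_f ∈ {2, 4}; with 0 ≤ l_f ≤ n_f−1 = 5, the allowed l_f values are {2, 4}.
For l_f = 2: m_f ∈ {m_i−1, m_i, m_i+1} ∩ [−2, 2] = {1, 2} → 2 states.
For l_f = 4: m_f ∈ {m_i−1, m_i, m_i+1} ∩ [−4, 4] = {1, 2, 3} → 3 states.
Total: 5.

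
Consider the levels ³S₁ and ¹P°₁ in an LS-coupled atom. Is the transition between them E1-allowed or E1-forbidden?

Parity must change: even → odd — passes.
ΔS = 0: S: 1 → 0 — fails.
ΔL = 0, ±1 (not L=0↔0): L: 0 → 1, ΔL = +1 — passes.
ΔJ = 0, ±1 (not J=0↔0): J: 1 → 1, ΔJ = +0 — passes.
Rule(s) violated: ΔS.

forbidden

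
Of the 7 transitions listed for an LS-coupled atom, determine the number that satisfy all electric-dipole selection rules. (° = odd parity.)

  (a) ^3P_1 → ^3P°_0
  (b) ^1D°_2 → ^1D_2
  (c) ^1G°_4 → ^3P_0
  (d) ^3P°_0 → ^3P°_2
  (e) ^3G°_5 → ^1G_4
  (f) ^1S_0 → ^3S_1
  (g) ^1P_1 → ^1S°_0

(a) allowed
(b) allowed
(c) forbidden (ΔS, ΔL, ΔJ fail)
(d) forbidden (parity, ΔJ fail)
(e) forbidden (ΔS fails)
(f) forbidden (parity, ΔS, ΔL fail)
(g) allowed
Total allowed: 3 of 7.

3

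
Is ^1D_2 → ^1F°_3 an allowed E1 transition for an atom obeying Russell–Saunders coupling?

allowed

Reading off the term symbols: S 0→0, L 2→3, J 2→3, parity even→odd.
Parity must change: even → odd — satisfied.
ΔS = 0: S: 0 → 0 — satisfied.
ΔL = 0, ±1 (not L=0↔0): L: 2 → 3, ΔL = +1 — satisfied.
ΔJ = 0, ±1 (not J=0↔0): J: 2 → 3, ΔJ = +1 — satisfied.
All four E1 rules are satisfied.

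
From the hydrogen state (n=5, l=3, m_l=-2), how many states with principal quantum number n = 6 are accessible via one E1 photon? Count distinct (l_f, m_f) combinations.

E1 requires Δl = ±1, so l_f ∈ {2, 4}; with 0 ≤ l_f ≤ n_f−1 = 5, the allowed l_f values are {2, 4}.
For l_f = 2: m_f ∈ {m_i−1, m_i, m_i+1} ∩ [−2, 2] = {-2, -1} → 2 states.
For l_f = 4: m_f ∈ {m_i−1, m_i, m_i+1} ∩ [−4, 4] = {-3, -2, -1} → 3 states.
Total: 5.

5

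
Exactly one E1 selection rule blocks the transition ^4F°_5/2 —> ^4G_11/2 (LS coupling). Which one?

Reading off the term symbols: S 3/2→3/2, L 3→4, J 5/2→11/2, parity odd→even.
Parity must change: odd → even — ✓.
ΔS = 0: S: 3/2 → 3/2 — ✓.
ΔL = 0, ±1 (not L=0↔0): L: 3 → 4, ΔL = +1 — ✓.
ΔJ = 0, ±1 (not J=0↔0): J: 5/2 → 11/2, ΔJ = +3 — ✗.

the ΔJ = 0, ±1 rule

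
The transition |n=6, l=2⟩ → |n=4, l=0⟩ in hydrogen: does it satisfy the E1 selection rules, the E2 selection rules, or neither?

E2

Δl = 0 − 2 = -2; l_i + l_f = 2.
E1 (Δl = ±1): not satisfied.
E2 (Δl = 0,±2, l_i+l_f ≥ 2): satisfied.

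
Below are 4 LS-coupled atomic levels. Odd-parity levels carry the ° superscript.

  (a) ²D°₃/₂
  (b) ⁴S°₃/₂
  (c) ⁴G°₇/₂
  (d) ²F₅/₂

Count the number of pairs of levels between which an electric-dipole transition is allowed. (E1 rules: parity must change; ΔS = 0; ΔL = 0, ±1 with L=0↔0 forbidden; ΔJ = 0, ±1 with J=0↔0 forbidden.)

(a)–(b): forbidden (parity, ΔS, ΔL).
(a)–(c): forbidden (parity, ΔS, ΔL, ΔJ).
(a)–(d): allowed.
(b)–(c): forbidden (parity, ΔL, ΔJ).
(b)–(d): forbidden (ΔS, ΔL).
(c)–(d): forbidden (ΔS).
Allowed pairs: 1 of 6.

1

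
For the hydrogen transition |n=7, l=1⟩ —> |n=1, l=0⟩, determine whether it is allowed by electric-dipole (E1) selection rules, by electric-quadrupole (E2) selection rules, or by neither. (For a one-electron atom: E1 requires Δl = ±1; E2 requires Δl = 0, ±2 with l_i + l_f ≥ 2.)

Δl = 0 − 1 = -1; l_i + l_f = 1.
E1 (Δl = ±1): satisfied.
E2 (Δl = 0,±2, l_i+l_f ≥ 2): not satisfied.

E1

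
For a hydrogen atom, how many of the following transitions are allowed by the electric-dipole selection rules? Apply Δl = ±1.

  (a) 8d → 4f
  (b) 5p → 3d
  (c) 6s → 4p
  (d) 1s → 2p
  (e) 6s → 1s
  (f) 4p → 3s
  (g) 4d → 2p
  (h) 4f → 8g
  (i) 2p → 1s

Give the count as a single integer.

8

(a) allowed
(b) allowed
(c) allowed
(d) allowed
(e) forbidden — Δl = +0 (E1 requires Δl = ±1)
(f) allowed
(g) allowed
(h) allowed
(i) allowed
Total allowed: 8 of 9.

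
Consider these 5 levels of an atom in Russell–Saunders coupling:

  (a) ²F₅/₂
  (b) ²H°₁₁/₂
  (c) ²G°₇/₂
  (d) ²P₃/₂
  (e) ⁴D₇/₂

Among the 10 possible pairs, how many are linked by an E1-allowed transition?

(a)–(b): forbidden (ΔL, ΔJ).
(a)–(c): allowed.
(a)–(d): forbidden (parity, ΔL).
(a)–(e): forbidden (parity, ΔS).
(b)–(c): forbidden (parity, ΔJ).
(b)–(d): forbidden (ΔL, ΔJ).
(b)–(e): forbidden (ΔS, ΔL, ΔJ).
(c)–(d): forbidden (ΔL, ΔJ).
(c)–(e): forbidden (ΔS, ΔL).
(d)–(e): forbidden (parity, ΔS, ΔJ).
Allowed pairs: 1 of 10.

1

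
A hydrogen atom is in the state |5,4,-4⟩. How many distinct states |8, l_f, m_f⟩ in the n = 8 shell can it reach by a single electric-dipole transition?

4

E1 requires Δl = ±1, so l_f ∈ {3, 5}; with 0 ≤ l_f ≤ n_f−1 = 7, the allowed l_f values are {3, 5}.
For l_f = 3: m_f ∈ {m_i−1, m_i, m_i+1} ∩ [−3, 3] = {-3} → 1 state.
For l_f = 5: m_f ∈ {m_i−1, m_i, m_i+1} ∩ [−5, 5] = {-5, -4, -3} → 3 states.
Total: 4.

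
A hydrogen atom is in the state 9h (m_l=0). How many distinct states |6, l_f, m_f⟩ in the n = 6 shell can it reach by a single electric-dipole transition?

3

E1 requires Δl = ±1, so l_f ∈ {4, 6}; with 0 ≤ l_f ≤ n_f−1 = 5, the allowed l_f values are {4}.
For l_f = 4: m_f ∈ {m_i−1, m_i, m_i+1} ∩ [−4, 4] = {-1, 0, 1} → 3 states.
Total: 3.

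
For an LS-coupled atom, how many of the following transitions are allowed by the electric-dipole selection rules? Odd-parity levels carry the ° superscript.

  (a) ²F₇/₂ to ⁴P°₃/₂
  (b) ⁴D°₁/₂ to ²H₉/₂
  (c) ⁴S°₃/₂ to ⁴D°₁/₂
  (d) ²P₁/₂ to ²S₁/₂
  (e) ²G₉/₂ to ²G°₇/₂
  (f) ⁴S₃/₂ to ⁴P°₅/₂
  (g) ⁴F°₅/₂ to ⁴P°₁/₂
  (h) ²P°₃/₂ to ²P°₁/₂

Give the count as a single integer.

(a) forbidden (ΔS, ΔL, ΔJ fail)
(b) forbidden (ΔS, ΔL, ΔJ fail)
(c) forbidden (parity, ΔL fail)
(d) forbidden (parity fails)
(e) allowed
(f) allowed
(g) forbidden (parity, ΔL, ΔJ fail)
(h) forbidden (parity fails)
Total allowed: 2 of 8.

2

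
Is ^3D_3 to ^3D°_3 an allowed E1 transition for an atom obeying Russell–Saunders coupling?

allowed

Parity must change: even → odd — passes.
ΔS = 0: S: 1 → 1 — passes.
ΔL = 0, ±1 (not L=0↔0): L: 2 → 2, ΔL = +0 — passes.
ΔJ = 0, ±1 (not J=0↔0): J: 3 → 3, ΔJ = +0 — passes.
All four E1 rules are satisfied.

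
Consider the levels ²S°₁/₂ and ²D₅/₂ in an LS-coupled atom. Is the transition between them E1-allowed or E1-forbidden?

Reading off the term symbols: S 1/2→1/2, L 0→2, J 1/2→5/2, parity odd→even.
Parity must change: odd → even — satisfied.
ΔS = 0: S: 1/2 → 1/2 — satisfied.
ΔL = 0, ±1 (not L=0↔0): L: 0 → 2, ΔL = +2 — violated.
ΔJ = 0, ±1 (not J=0↔0): J: 1/2 → 5/2, ΔJ = +2 — violated.
Rule(s) violated: ΔL, ΔJ.

forbidden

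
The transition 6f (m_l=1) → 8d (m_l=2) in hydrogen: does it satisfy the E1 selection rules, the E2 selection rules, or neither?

E1

Δl = 2 − 3 = -1; l_i + l_f = 5.
Δm_l = +1.
E1 (Δl = ±1, |Δm_l| ≤ 1): satisfied.
E2 (Δl = 0,±2, l_i+l_f ≥ 2, |Δm_l| ≤ 2): not satisfied.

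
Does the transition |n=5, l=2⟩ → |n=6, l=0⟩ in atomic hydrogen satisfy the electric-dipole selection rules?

forbidden

l: 2 → 0 (Δl = -2). Δl = ±1 fails.
The transition is electric-dipole forbidden.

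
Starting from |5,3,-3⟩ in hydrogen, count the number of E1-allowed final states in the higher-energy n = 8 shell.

4

E1 requires Δl = ±1, so l_f ∈ {2, 4}; with 0 ≤ l_f ≤ n_f−1 = 7, the allowed l_f values are {2, 4}.
For l_f = 2: m_f ∈ {m_i−1, m_i, m_i+1} ∩ [−2, 2] = {-2} → 1 state.
For l_f = 4: m_f ∈ {m_i−1, m_i, m_i+1} ∩ [−4, 4] = {-4, -3, -2} → 3 states.
Total: 4.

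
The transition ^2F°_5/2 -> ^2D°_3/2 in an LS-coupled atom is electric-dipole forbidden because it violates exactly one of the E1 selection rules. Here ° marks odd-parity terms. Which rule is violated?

Reading off the term symbols: S 1/2→1/2, L 3→2, J 5/2→3/2, parity odd→odd.
Parity must change: odd → odd — fails.
ΔS = 0: S: 1/2 → 1/2 — passes.
ΔL = 0, ±1 (not L=0↔0): L: 3 → 2, ΔL = -1 — passes.
ΔJ = 0, ±1 (not J=0↔0): J: 5/2 → 3/2, ΔJ = -1 — passes.

parity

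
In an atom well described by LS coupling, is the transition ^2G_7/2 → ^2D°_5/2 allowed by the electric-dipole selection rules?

Parity must change: even → odd — ✓.
ΔJ = 0, ±1 (not J=0↔0): J: 7/2 → 5/2, ΔJ = -1 — ✓.
ΔS = 0: S: 1/2 → 1/2 — ✓.
ΔL = 0, ±1 (not L=0↔0): L: 4 → 2, ΔL = -2 — ✗.
Rule(s) violated: ΔL.

forbidden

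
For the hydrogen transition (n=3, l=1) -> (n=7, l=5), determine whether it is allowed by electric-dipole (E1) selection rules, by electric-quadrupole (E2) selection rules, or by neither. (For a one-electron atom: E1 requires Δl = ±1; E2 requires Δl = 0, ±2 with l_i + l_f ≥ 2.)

neither

Δl = 5 − 1 = +4; l_i + l_f = 6.
E1 (Δl = ±1): not satisfied.
E2 (Δl = 0,±2, l_i+l_f ≥ 2): not satisfied.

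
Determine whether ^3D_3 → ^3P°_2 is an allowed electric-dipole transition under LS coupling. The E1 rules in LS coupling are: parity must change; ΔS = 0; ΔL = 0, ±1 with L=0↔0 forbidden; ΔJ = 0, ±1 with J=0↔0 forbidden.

allowed

Parity must change: even → odd — ok.
ΔS = 0: S: 1 → 1 — ok.
ΔL = 0, ±1 (not L=0↔0): L: 2 → 1, ΔL = -1 — ok.
ΔJ = 0, ±1 (not J=0↔0): J: 3 → 2, ΔJ = -1 — ok.
All four E1 rules are satisfied.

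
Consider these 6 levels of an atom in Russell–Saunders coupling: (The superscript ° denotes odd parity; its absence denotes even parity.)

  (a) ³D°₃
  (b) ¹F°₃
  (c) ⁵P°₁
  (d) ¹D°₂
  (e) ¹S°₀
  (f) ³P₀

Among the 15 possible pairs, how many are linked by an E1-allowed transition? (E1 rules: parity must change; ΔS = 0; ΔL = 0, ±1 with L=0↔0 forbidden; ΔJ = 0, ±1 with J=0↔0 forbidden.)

0

(a)–(b): forbidden (parity, ΔS).
(a)–(c): forbidden (parity, ΔS, ΔJ).
(a)–(d): forbidden (parity, ΔS).
(a)–(e): forbidden (parity, ΔS, ΔL, ΔJ).
(a)–(f): forbidden (ΔJ).
(b)–(c): forbidden (parity, ΔS, ΔL, ΔJ).
(b)–(d): forbidden (parity).
(b)–(e): forbidden (parity, ΔL, ΔJ).
(b)–(f): forbidden (ΔS, ΔL, ΔJ).
(c)–(d): forbidden (parity, ΔS).
(c)–(e): forbidden (parity, ΔS).
(c)–(f): forbidden (ΔS).
(d)–(e): forbidden (parity, ΔL, ΔJ).
(d)–(f): forbidden (ΔS, ΔJ).
(e)–(f): forbidden (ΔS, ΔJ).
Allowed pairs: 0 of 15.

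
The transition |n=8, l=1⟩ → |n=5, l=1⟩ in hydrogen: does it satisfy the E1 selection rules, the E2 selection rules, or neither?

Δl = 1 − 1 = +0; l_i + l_f = 2.
E1 (Δl = ±1): not satisfied.
E2 (Δl = 0,±2, l_i+l_f ≥ 2): satisfied.

E2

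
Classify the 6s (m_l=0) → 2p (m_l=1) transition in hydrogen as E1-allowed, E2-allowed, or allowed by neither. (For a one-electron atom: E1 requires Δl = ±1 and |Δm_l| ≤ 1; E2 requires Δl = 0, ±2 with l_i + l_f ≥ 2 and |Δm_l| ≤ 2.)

Δl = 1 − 0 = +1; l_i + l_f = 1.
Δm_l = +1.
E1 (Δl = ±1, |Δm_l| ≤ 1): satisfied.
E2 (Δl = 0,±2, l_i+l_f ≥ 2, |Δm_l| ≤ 2): not satisfied.

E1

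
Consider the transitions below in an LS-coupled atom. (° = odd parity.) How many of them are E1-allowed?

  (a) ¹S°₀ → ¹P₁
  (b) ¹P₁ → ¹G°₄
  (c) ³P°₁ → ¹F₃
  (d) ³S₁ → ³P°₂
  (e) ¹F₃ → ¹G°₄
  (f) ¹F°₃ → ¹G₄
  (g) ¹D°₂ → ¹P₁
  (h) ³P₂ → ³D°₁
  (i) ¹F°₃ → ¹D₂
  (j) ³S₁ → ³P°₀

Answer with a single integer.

(a) allowed
(b) forbidden (ΔL, ΔJ fail)
(c) forbidden (ΔS, ΔL, ΔJ fail)
(d) allowed
(e) allowed
(f) allowed
(g) allowed
(h) allowed
(i) allowed
(j) allowed
Total allowed: 8 of 10.

8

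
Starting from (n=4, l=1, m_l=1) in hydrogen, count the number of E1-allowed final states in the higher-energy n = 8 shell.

4

E1 requires Δl = ±1, so l_f ∈ {0, 2}; with 0 ≤ l_f ≤ n_f−1 = 7, the allowed l_f values are {0, 2}.
For l_f = 0: m_f ∈ {m_i−1, m_i, m_i+1} ∩ [−0, 0] = {0} → 1 state.
For l_f = 2: m_f ∈ {m_i−1, m_i, m_i+1} ∩ [−2, 2] = {0, 1, 2} → 3 states.
Total: 4.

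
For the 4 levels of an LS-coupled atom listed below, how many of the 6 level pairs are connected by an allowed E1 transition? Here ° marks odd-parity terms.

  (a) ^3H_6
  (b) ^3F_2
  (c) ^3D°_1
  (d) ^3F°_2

2

(a)–(b): forbidden (parity, ΔL, ΔJ).
(a)–(c): forbidden (ΔL, ΔJ).
(a)–(d): forbidden (ΔL, ΔJ).
(b)–(c): allowed.
(b)–(d): allowed.
(c)–(d): forbidden (parity).
Allowed pairs: 2 of 6.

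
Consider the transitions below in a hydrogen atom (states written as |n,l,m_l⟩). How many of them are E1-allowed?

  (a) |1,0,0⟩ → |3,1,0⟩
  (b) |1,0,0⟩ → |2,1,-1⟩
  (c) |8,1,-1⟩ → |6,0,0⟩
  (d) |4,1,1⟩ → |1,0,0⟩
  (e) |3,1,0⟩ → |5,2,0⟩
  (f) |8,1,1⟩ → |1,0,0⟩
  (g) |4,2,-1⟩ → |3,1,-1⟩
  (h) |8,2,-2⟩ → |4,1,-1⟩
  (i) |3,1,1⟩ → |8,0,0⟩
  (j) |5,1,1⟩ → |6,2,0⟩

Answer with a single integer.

10

(a) allowed
(b) allowed
(c) allowed
(d) allowed
(e) allowed
(f) allowed
(g) allowed
(h) allowed
(i) allowed
(j) allowed
Total allowed: 10 of 10.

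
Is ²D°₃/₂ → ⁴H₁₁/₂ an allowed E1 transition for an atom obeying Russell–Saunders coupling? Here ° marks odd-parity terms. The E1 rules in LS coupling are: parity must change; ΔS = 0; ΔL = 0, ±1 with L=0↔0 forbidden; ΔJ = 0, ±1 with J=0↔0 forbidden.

forbidden

Reading off the term symbols: S 1/2→3/2, L 2→5, J 3/2→11/2, parity odd→even.
Parity must change: odd → even — ok.
ΔS = 0: S: 1/2 → 3/2 — fails.
ΔL = 0, ±1 (not L=0↔0): L: 2 → 5, ΔL = +3 — fails.
ΔJ = 0, ±1 (not J=0↔0): J: 3/2 → 11/2, ΔJ = +4 — fails.
Rule(s) violated: ΔS, ΔL, ΔJ.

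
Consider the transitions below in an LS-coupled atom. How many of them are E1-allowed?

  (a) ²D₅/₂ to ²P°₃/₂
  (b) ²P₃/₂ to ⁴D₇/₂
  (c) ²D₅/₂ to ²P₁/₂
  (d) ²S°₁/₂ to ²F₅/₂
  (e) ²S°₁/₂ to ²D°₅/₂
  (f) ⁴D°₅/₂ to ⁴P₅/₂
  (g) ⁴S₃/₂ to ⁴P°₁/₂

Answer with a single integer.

(a) allowed
(b) forbidden (parity, ΔS, ΔJ fail)
(c) forbidden (parity, ΔJ fail)
(d) forbidden (ΔL, ΔJ fail)
(e) forbidden (parity, ΔL, ΔJ fail)
(f) allowed
(g) allowed
Total allowed: 3 of 7.

3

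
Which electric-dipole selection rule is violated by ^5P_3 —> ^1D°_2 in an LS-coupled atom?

the ΔS = 0 rule

Parity must change: even → odd — ✓.
ΔS = 0: S: 2 → 0 — ✗.
ΔL = 0, ±1 (not L=0↔0): L: 1 → 2, ΔL = +1 — ✓.
ΔJ = 0, ±1 (not J=0↔0): J: 3 → 2, ΔJ = -1 — ✓.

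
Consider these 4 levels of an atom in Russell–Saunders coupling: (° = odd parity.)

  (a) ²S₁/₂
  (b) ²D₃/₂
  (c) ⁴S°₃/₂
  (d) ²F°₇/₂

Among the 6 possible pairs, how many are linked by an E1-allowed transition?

(a)–(b): forbidden (parity, ΔL).
(a)–(c): forbidden (ΔS, ΔL).
(a)–(d): forbidden (ΔL, ΔJ).
(b)–(c): forbidden (ΔS, ΔL).
(b)–(d): forbidden (ΔJ).
(c)–(d): forbidden (parity, ΔS, ΔL, ΔJ).
Allowed pairs: 0 of 6.

0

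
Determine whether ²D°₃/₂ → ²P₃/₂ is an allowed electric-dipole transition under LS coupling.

Reading off the term symbols: S 1/2→1/2, L 2→1, J 3/2→3/2, parity odd→even.
ΔJ = 0, ±1 (not J=0↔0): J: 3/2 → 3/2, ΔJ = +0 — satisfied.
ΔL = 0, ±1 (not L=0↔0): L: 2 → 1, ΔL = -1 — satisfied.
Parity must change: odd → even — satisfied.
ΔS = 0: S: 1/2 → 1/2 — satisfied.
All four E1 rules are satisfied.

allowed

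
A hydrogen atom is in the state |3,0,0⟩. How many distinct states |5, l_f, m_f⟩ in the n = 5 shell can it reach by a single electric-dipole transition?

E1 requires Δl = ±1, so l_f ∈ {-1, 1}; with 0 ≤ l_f ≤ n_f−1 = 4, the allowed l_f values are {1}.
For l_f = 1: m_f ∈ {m_i−1, m_i, m_i+1} ∩ [−1, 1] = {-1, 0, 1} → 3 states.
Total: 3.

3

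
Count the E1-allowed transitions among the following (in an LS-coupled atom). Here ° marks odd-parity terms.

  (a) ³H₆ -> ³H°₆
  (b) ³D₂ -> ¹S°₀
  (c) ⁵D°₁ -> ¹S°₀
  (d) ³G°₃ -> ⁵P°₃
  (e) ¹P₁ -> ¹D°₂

2

(a) allowed
(b) forbidden (ΔS, ΔL, ΔJ fail)
(c) forbidden (parity, ΔS, ΔL fail)
(d) forbidden (parity, ΔS, ΔL fail)
(e) allowed
Total allowed: 2 of 5.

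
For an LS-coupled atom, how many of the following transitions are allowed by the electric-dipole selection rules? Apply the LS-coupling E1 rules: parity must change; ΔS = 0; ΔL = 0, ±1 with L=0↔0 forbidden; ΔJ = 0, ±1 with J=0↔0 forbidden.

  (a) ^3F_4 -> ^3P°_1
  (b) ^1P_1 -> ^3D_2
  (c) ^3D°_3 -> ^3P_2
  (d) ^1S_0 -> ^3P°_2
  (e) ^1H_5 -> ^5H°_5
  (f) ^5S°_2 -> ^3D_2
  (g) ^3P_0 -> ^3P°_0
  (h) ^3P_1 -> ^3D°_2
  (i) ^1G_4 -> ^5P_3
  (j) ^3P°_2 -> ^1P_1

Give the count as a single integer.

(a) forbidden (ΔL, ΔJ fail)
(b) forbidden (parity, ΔS fail)
(c) allowed
(d) forbidden (ΔS, ΔJ fail)
(e) forbidden (ΔS fails)
(f) forbidden (ΔS, ΔL fail)
(g) forbidden (ΔJ fails)
(h) allowed
(i) forbidden (parity, ΔS, ΔL fail)
(j) forbidden (ΔS fails)
Total allowed: 2 of 10.

2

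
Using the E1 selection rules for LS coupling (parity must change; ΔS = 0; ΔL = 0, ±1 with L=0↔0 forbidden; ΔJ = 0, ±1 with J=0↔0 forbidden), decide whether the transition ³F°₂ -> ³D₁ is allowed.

Reading off the term symbols: S 1→1, L 3→2, J 2→1, parity odd→even.
Parity must change: odd → even — ok.
ΔS = 0: S: 1 → 1 — ok.
ΔL = 0, ±1 (not L=0↔0): L: 3 → 2, ΔL = -1 — ok.
ΔJ = 0, ±1 (not J=0↔0): J: 2 → 1, ΔJ = -1 — ok.
All four E1 rules are satisfied.

allowed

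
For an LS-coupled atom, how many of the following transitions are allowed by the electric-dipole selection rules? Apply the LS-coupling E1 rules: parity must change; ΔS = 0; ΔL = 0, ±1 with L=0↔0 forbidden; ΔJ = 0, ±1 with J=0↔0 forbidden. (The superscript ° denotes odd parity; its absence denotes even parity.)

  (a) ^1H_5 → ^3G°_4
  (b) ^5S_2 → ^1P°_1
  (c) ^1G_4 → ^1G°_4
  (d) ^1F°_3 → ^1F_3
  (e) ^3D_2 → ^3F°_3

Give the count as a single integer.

3

(a) forbidden (ΔS fails)
(b) forbidden (ΔS fails)
(c) allowed
(d) allowed
(e) allowed
Total allowed: 3 of 5.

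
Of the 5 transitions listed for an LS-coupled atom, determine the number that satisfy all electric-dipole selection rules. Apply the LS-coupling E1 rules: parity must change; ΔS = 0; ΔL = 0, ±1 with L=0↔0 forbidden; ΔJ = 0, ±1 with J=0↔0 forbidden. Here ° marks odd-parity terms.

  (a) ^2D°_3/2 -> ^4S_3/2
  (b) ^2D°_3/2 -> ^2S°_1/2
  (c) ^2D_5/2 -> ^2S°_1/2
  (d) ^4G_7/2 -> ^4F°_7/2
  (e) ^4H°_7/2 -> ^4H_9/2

2

(a) forbidden (ΔS, ΔL fail)
(b) forbidden (parity, ΔL fail)
(c) forbidden (ΔL, ΔJ fail)
(d) allowed
(e) allowed
Total allowed: 2 of 5.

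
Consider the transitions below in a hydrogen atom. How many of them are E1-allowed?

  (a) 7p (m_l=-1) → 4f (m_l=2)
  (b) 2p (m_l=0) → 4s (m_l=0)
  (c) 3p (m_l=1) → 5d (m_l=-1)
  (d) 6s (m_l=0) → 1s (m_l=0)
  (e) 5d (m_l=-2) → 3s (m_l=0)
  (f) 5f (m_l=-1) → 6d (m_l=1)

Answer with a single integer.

1

(a) forbidden — Δl = +2 (E1 requires Δl = ±1); Δm_l = +3 (E1 requires Δm_l = 0, ±1)
(b) allowed
(c) forbidden — Δm_l = -2 (E1 requires Δm_l = 0, ±1)
(d) forbidden — Δl = +0 (E1 requires Δl = ±1)
(e) forbidden — Δl = -2 (E1 requires Δl = ±1); Δm_l = +2 (E1 requires Δm_l = 0, ±1)
(f) forbidden — Δm_l = +2 (E1 requires Δm_l = 0, ±1)
Total allowed: 1 of 6.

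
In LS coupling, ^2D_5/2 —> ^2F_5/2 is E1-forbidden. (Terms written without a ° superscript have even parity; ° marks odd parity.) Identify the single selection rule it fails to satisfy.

parity

Reading off the term symbols: S 1/2→1/2, L 2→3, J 5/2→5/2, parity even→even.
Parity must change: even → even — fails.
ΔS = 0: S: 1/2 → 1/2 — ok.
ΔL = 0, ±1 (not L=0↔0): L: 2 → 3, ΔL = +1 — ok.
ΔJ = 0, ±1 (not J=0↔0): J: 5/2 → 5/2, ΔJ = +0 — ok.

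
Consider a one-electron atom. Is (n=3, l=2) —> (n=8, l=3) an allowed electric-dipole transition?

l: 2 → 3 (Δl = +1). Δl = ±1 satisfied.
All E1 selection rules are satisfied.

allowed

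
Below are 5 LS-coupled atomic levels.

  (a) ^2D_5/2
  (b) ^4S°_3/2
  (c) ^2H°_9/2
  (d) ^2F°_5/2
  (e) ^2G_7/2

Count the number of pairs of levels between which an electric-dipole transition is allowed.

(a)–(b): forbidden (ΔS, ΔL).
(a)–(c): forbidden (ΔL, ΔJ).
(a)–(d): allowed.
(a)–(e): forbidden (parity, ΔL).
(b)–(c): forbidden (parity, ΔS, ΔL, ΔJ).
(b)–(d): forbidden (parity, ΔS, ΔL).
(b)–(e): forbidden (ΔS, ΔL, ΔJ).
(c)–(d): forbidden (parity, ΔL, ΔJ).
(c)–(e): allowed.
(d)–(e): allowed.
Allowed pairs: 3 of 10.

3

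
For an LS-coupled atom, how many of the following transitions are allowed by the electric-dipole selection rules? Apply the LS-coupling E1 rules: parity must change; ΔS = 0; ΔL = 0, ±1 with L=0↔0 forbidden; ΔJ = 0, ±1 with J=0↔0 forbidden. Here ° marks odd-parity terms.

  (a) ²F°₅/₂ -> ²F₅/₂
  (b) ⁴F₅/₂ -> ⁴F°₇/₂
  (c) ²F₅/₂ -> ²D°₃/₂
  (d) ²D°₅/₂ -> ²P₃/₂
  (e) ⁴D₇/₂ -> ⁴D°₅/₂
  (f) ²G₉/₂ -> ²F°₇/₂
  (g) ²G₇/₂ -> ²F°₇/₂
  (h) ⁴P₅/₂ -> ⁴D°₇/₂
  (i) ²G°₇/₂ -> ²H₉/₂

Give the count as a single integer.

9

(a) allowed
(b) allowed
(c) allowed
(d) allowed
(e) allowed
(f) allowed
(g) allowed
(h) allowed
(i) allowed
Total allowed: 9 of 9.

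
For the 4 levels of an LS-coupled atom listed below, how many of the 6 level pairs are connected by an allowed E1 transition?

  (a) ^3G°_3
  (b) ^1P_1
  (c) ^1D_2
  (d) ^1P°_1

2

(a)–(b): forbidden (ΔS, ΔL, ΔJ).
(a)–(c): forbidden (ΔS, ΔL).
(a)–(d): forbidden (parity, ΔS, ΔL, ΔJ).
(b)–(c): forbidden (parity).
(b)–(d): allowed.
(c)–(d): allowed.
Allowed pairs: 2 of 6.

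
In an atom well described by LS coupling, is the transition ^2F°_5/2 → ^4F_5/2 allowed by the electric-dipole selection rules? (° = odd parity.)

Reading off the term symbols: S 1/2→3/2, L 3→3, J 5/2→5/2, parity odd→even.
ΔS = 0: S: 1/2 → 3/2 — fails.
Parity must change: odd → even — passes.
ΔL = 0, ±1 (not L=0↔0): L: 3 → 3, ΔL = +0 — passes.
ΔJ = 0, ±1 (not J=0↔0): J: 5/2 → 5/2, ΔJ = +0 — passes.
Rule(s) violated: ΔS.

forbidden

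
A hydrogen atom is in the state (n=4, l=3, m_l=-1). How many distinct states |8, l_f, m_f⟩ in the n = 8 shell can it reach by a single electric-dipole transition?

E1 requires Δl = ±1, so l_f ∈ {2, 4}; with 0 ≤ l_f ≤ n_f−1 = 7, the allowed l_f values are {2, 4}.
For l_f = 2: m_f ∈ {m_i−1, m_i, m_i+1} ∩ [−2, 2] = {-2, -1, 0} → 3 states.
For l_f = 4: m_f ∈ {m_i−1, m_i, m_i+1} ∩ [−4, 4] = {-2, -1, 0} → 3 states.
Total: 6.

6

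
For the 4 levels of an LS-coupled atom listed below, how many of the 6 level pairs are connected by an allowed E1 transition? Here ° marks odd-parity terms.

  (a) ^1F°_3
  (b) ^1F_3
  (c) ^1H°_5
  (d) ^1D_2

(a)–(b): allowed.
(a)–(c): forbidden (parity, ΔL, ΔJ).
(a)–(d): allowed.
(b)–(c): forbidden (ΔL, ΔJ).
(b)–(d): forbidden (parity).
(c)–(d): forbidden (ΔL, ΔJ).
Allowed pairs: 2 of 6.

2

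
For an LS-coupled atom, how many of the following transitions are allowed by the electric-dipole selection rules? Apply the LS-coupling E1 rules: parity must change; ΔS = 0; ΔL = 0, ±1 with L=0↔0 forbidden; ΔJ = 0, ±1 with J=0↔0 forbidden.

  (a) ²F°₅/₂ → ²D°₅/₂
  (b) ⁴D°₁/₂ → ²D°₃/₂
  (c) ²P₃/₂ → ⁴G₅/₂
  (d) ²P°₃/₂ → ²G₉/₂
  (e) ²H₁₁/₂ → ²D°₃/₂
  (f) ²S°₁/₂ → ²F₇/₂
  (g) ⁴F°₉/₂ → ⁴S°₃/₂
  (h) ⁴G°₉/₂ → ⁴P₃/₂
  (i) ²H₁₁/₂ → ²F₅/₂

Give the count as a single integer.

0

(a) forbidden (parity fails)
(b) forbidden (parity, ΔS fail)
(c) forbidden (parity, ΔS, ΔL fail)
(d) forbidden (ΔL, ΔJ fail)
(e) forbidden (ΔL, ΔJ fail)
(f) forbidden (ΔL, ΔJ fail)
(g) forbidden (parity, ΔL, ΔJ fail)
(h) forbidden (ΔL, ΔJ fail)
(i) forbidden (parity, ΔL, ΔJ fail)
Total allowed: 0 of 9.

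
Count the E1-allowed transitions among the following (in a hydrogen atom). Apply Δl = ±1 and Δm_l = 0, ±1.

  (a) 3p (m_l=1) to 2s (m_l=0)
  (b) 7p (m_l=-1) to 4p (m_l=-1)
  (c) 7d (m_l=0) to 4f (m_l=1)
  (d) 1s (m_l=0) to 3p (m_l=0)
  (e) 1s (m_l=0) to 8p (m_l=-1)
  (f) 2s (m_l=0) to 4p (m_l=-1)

5

(a) allowed
(b) forbidden — Δl = +0 (E1 requires Δl = ±1)
(c) allowed
(d) allowed
(e) allowed
(f) allowed
Total allowed: 5 of 6.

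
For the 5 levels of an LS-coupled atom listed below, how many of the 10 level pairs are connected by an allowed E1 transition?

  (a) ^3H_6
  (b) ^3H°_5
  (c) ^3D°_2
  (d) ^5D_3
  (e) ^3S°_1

(a)–(b): allowed.
(a)–(c): forbidden (ΔL, ΔJ).
(a)–(d): forbidden (parity, ΔS, ΔL, ΔJ).
(a)–(e): forbidden (ΔL, ΔJ).
(b)–(c): forbidden (parity, ΔL, ΔJ).
(b)–(d): forbidden (ΔS, ΔL, ΔJ).
(b)–(e): forbidden (parity, ΔL, ΔJ).
(c)–(d): forbidden (ΔS).
(c)–(e): forbidden (parity, ΔL).
(d)–(e): forbidden (ΔS, ΔL, ΔJ).
Allowed pairs: 1 of 10.

1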